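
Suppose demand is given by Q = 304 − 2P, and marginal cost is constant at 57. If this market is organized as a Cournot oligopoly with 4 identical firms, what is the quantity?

Q = 152

Inverting demand: P = 152 − 0.5Q.
In a 4-firm Cournot equilibrium, symmetry and the first-order condition give q = (152 − 57)/(2.5) = 38. So Q = 152 and P = 76.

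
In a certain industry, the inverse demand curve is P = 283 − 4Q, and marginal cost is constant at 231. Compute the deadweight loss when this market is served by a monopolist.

DWL = 84.5

Perfect competition: P = MC = 231, so 283 − 4Q = 231 and Q = 13.
A monopolist chooses Q where MR = MC. MR = 283 − 8Q; setting this equal to 231 gives Q = 6.5 and P = 257.
DWL is the triangle between Q = 6.5 and Q = 13: ½·(13 − 6.5)·(257 − 231) = 84.5.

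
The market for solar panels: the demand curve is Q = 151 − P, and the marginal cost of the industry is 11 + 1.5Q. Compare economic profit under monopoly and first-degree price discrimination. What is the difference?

Economic profit rises by 1120

Inverting demand: P = 151 − Q.
Monopoly sets MR = MC: 151 − 2Q = 11 + 1.5Q ⇒ Q = 40, P = 151 − 40 = 111.
Profit = 111·40 − (11·40 + ½·1.5·40²) = 2800.
Under first-degree price discrimination the firm charges each unit its demand price and produces up to where P = MC, i.e. Q = 56. Consumer surplus is zero; producer surplus equals total surplus.
PS equals the full surplus area, 3920. Profit = 3920 = 3920.
Change in economic profit: 3920 − 2800 = 1120.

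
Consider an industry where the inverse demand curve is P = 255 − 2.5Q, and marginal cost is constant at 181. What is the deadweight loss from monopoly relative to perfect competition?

DWL = 273.8

Under competition P = MC = 181, so Q = (255 − 181)/2.5 = 29.6.
A monopolist chooses Q where MR = MC. MR = 255 − 5Q; setting this equal to 181 gives Q = 14.8 and P = 218.
DWL is the triangle between Q = 14.8 and Q = 29.6: ½·(29.6 − 14.8)·(218 − 181) = 273.8.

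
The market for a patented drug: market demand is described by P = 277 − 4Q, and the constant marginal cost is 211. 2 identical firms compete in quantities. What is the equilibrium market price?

P = 233

Cournot with 2 identical firms: the symmetric best-response condition is 277 − 12q = 211. Each firm produces q = 5.5, total output Q = 11, price P = 233.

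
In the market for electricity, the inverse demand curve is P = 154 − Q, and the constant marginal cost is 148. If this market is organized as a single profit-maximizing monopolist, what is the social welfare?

TS = 13.5

A monopolist chooses Q where MR = MC. MR = 154 − 2Q; setting this equal to 148 gives Q = 3 and P = 151.
CS = ½·(154 − 151)·3 = 4.5; PS = (151 − 148)·3 = 9; TS = 13.5.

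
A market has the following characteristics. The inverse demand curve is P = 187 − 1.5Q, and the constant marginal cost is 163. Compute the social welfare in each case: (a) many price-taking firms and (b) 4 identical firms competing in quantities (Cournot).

Perfect competition: P = MC = 163, so 187 − 1.5Q = 163 and Q = 16.
CS = ½·(187 − 163)·16 = 192; PS = (163 − 163)·16 = 0; TS = 192.
With 4 symmetric Cournot firms, each firm's FOC gives 187 − 7.5q = 163, so q = 3.2, Q = 4·3.2 = 12.8, and P = 167.8.
CS = ½·(187 − 167.8)·12.8 = 122.88; PS = (167.8 − 163)·12.8 = 61.44; TS = 184.32.

Competition: TS = 192; Cournot: TS = 184.32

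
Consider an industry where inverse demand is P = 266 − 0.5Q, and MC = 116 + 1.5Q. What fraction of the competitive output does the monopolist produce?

A monopolist chooses Q where MR = MC. MR = 266 − Q; setting this equal to 116 + 1.5Q gives Q = 60 and P = 236.
Under competition P = MC: 266 − 0.5Q = 116 + 1.5Q ⇒ Q = 75, P = 228.5.
Ratio Q_m/Q_c = 60/75 = 0.8.

Q_m/Q_c = 0.8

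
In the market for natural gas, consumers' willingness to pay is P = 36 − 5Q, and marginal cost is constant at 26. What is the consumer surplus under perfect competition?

CS = 10

Competitive firms price at marginal cost: P = 26, giving Q = 2.
CS = ½·(36 − 26)·2 = 10.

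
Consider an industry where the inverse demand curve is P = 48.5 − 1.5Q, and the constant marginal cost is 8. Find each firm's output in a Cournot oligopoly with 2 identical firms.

Cournot with 2 identical firms: the symmetric best-response condition is 48.5 − 4.5q = 8. Each firm produces q = 9, total output Q = 18, price P = 21.5.

q_i = 9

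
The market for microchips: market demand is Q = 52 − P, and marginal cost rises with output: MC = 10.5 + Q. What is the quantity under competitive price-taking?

Q = 20.75

Inverting demand: P = 52 − Q.
Under competition P = MC: 52 − Q = 10.5 + Q ⇒ Q = 20.75, P = 31.25.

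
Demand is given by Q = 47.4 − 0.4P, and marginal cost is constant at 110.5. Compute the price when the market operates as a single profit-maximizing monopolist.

Inverting demand: P = 118.5 − 2.5Q.
The monopolist equates marginal revenue to marginal cost: 118.5 − 5Q = 110.5, so Q = 1.6. From demand, P = 114.5.

P = 114.5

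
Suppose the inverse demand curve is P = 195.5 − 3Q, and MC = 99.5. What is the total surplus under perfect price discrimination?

TS = 1536

Under first-degree price discrimination the firm charges each unit its demand price and produces up to where P = MC, i.e. Q = 32. Consumer surplus is zero; producer surplus equals total surplus.
TS = 1536 (equal to competitive TS).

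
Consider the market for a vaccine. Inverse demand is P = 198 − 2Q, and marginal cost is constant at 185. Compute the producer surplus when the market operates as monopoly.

The monopolist equates marginal revenue to marginal cost: 198 − 4Q = 185, so Q = 3.25. From demand, P = 191.5.
PS = (191.5 − 185)·3.25 = 21.125.

PS = 21.125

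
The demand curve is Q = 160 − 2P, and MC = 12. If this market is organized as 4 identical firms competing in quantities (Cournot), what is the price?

Inverting demand: P = 80 − 0.5Q.
With 4 symmetric Cournot firms, each firm's FOC gives 80 − 2.5q = 12, so q = 27.2, Q = 4·27.2 = 108.8, and P = 25.6.

P = 25.6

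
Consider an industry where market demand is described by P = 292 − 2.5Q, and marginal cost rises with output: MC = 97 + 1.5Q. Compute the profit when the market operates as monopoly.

Profit = 2925

The monopolist equates marginal revenue to marginal cost: 292 − 5Q = 97 + 1.5Q, so Q = 30. From demand, P = 217.
Profit = 217·30 − (97·30 + ½·1.5·30²) = 2925.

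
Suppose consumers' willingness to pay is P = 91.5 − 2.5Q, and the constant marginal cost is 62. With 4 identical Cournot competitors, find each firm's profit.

In a 4-firm Cournot equilibrium, symmetry and the first-order condition give q = (91.5 − 62)/(12.5) = 2.36. So Q = 9.44 and P = 67.9.
Each firm's profit = (67.9 − 62)·2.36 = 13.924.

π_i = 13.924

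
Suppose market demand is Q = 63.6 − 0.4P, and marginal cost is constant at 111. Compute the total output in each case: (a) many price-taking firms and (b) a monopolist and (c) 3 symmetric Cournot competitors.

Competition: Q = 19.2; Monopoly: Q = 9.6; Cournot: Q = 14.4

Inverting demand: P = 159 − 2.5Q.
Perfect competition: P = MC = 111, so 159 − 2.5Q = 111 and Q = 19.2.
Monopoly sets MR = MC: 159 − 5Q = 111 ⇒ Q = 9.6, P = 159 − 2.5·9.6 = 135.
With 3 symmetric Cournot firms, each firm's FOC gives 159 − 10q = 111, so q = 4.8, Q = 3·4.8 = 14.4, and P = 123.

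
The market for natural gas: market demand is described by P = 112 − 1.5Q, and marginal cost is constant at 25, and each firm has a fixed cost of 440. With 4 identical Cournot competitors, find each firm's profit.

π_i = −238.16

Cournot with 4 identical firms: the symmetric best-response condition is 112 − 7.5q = 25. Each firm produces q = 11.6, total output Q = 46.4, price P = 42.4.
Each firm's profit = (42.4 − 25)·11.6 − 440 = −238.16.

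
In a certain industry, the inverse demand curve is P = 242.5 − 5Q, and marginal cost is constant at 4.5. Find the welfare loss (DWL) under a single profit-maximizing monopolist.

Competitive firms price at marginal cost: P = 4.5, giving Q = 47.6.
Monopoly sets MR = MC: 242.5 − 10Q = 4.5 ⇒ Q = 23.8, P = 242.5 − 5·23.8 = 123.5.
DWL is the triangle between Q = 23.8 and Q = 47.6: ½·(47.6 − 23.8)·(123.5 − 4.5) = 1416.1.

DWL = 1416.1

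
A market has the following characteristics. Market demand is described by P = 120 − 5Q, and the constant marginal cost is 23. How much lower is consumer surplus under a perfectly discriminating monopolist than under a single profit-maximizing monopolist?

CS falls by 235.225

Monopoly sets MR = MC: 120 − 10Q = 23 ⇒ Q = 9.7, P = 120 − 5·9.7 = 71.5.
CS = ½·(120 − 71.5)·9.7 = 235.225.
With perfect price discrimination, output is the efficient level Q = 19.4 (where demand meets MC), but every buyer pays their willingness to pay: CS = 0 and PS = total surplus.
CS = 0.
Change in consumer surplus: 0 − 235.225 = −235.225.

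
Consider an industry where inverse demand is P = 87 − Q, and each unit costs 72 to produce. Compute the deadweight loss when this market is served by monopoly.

Perfect competition: P = MC = 72, so 87 − Q = 72 and Q = 15.
The monopolist equates marginal revenue to marginal cost: 87 − 2Q = 72, so Q = 7.5. From demand, P = 79.5.
DWL is the triangle between Q = 7.5 and Q = 15: ½·(15 − 7.5)·(79.5 − 72) = 28.125.

DWL = 28.125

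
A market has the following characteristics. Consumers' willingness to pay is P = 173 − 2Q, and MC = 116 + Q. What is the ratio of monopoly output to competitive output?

Q_m/Q_c = 0.6

Monopoly sets MR = MC: 173 − 4Q = 116 + Q ⇒ Q = 11.4, P = 173 − 2·11.4 = 150.2.
Under competition P = MC: 173 − 2Q = 116 + Q ⇒ Q = 19, P = 135.
Ratio Q_m/Q_c = 11.4/19 = 0.6.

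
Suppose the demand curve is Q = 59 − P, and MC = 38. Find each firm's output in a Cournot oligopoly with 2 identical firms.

q_i = 7

Inverting demand: P = 59 − Q.
Cournot with 2 identical firms: the symmetric best-response condition is 59 − 3q = 38. Each firm produces q = 7, total output Q = 14, price P = 45.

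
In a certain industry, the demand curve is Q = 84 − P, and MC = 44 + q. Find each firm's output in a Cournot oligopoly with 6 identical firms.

q_i = 5

Inverting demand: P = 84 − Q.
Cournot with 6 identical firms: the symmetric best-response condition is 84 − 7q = 44 + q. Each firm produces q = 5, total output Q = 30, price P = 54.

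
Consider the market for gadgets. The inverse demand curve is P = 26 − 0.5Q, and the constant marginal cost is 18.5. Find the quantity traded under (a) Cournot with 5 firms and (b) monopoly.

Cournot: Q = 12.5; Monopoly: Q = 7.5

In a 5-firm Cournot equilibrium, symmetry and the first-order condition give q = (26 − 18.5)/(3) = 2.5. So Q = 12.5 and P = 19.75.
Monopoly sets MR = MC: 26 − Q = 18.5 ⇒ Q = 7.5, P = 26 − 0.5·7.5 = 22.25.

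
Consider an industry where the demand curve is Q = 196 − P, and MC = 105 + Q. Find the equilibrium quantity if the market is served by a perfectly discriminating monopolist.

Q = 45.5

Inverting demand: P = 196 − Q.
Under first-degree price discrimination the firm charges each unit its demand price and produces up to where P = MC, i.e. Q = 45.5. Consumer surplus is zero; producer surplus equals total surplus.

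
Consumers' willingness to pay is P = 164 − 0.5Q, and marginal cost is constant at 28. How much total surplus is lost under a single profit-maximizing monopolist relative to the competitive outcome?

DWL = 4624

Competitive firms price at marginal cost: P = 28, giving Q = 272.
Monopoly sets MR = MC: 164 − Q = 28 ⇒ Q = 136, P = 164 − 0.5·136 = 96.
DWL is the triangle between Q = 136 and Q = 272: ½·(272 − 136)·(96 − 28) = 4624.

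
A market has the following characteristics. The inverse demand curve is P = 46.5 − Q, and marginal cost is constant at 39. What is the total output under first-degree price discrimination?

Q = 7.5

Under first-degree price discrimination the firm charges each unit its demand price and produces up to where P = MC, i.e. Q = 7.5. Consumer surplus is zero; producer surplus equals total surplus.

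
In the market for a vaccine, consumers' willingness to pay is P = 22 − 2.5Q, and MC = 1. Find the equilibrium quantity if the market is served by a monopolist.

Q = 4.2

The monopolist equates marginal revenue to marginal cost: 22 − 5Q = 1, so Q = 4.2. From demand, P = 11.5.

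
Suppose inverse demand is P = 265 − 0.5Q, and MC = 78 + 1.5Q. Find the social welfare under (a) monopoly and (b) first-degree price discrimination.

Monopoly: TS = 8392.56; Perfect PD: TS = 8742.25

The monopolist equates marginal revenue to marginal cost: 265 − Q = 78 + 1.5Q, so Q = 74.8. From demand, P = 227.6.
CS = ½·(265 − 227.6)·74.8 = 1398.76; PS = (227.6·74.8 − 78·74.8 − ½·1.5·74.8²) = 6993.8; TS = 8392.56.
Under first-degree price discrimination the firm charges each unit its demand price and produces up to where P = MC, i.e. Q = 93.5. Consumer surplus is zero; producer surplus equals total surplus.
TS = 8742.25 (equal to competitive TS).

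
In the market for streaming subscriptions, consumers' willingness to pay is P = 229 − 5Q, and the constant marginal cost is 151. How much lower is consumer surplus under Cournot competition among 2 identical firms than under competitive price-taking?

Perfect competition: P = MC = 151, so 229 − 5Q = 151 and Q = 15.6.
CS = ½·(229 − 151)·15.6 = 608.4.
In a 2-firm Cournot equilibrium, symmetry and the first-order condition give q = (229 − 151)/(15) = 5.2. So Q = 10.4 and P = 177.
CS = ½·(229 − 177)·10.4 = 270.4.
Change in consumer surplus: 270.4 − 608.4 = −338.

Consumer surplus falls by 338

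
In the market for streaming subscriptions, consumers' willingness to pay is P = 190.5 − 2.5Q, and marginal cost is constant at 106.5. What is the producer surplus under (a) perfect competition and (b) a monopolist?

Competition: PS = 0; Monopoly: PS = 705.6

Competitive firms price at marginal cost: P = 106.5, giving Q = 33.6.
PS = (106.5 − 106.5)·33.6 = 0.
Monopoly sets MR = MC: 190.5 − 5Q = 106.5 ⇒ Q = 16.8, P = 190.5 − 2.5·16.8 = 148.5.
PS = (148.5 − 106.5)·16.8 = 705.6.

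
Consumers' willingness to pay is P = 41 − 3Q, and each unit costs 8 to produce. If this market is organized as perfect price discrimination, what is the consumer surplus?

Under first-degree price discrimination the firm charges each unit its demand price and produces up to where P = MC, i.e. Q = 11. Consumer surplus is zero; producer surplus equals total surplus.
CS = 0.

CS = 0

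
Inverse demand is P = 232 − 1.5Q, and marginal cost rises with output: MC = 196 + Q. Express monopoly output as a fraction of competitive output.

Q_m/Q_c = 0.625

The monopolist equates marginal revenue to marginal cost: 232 − 3Q = 196 + Q, so Q = 9. From demand, P = 218.5.
Under competition P = MC: 232 − 1.5Q = 196 + Q ⇒ Q = 14.4, P = 210.4.
Ratio Q_m/Q_c = 9/14.4 = 0.625.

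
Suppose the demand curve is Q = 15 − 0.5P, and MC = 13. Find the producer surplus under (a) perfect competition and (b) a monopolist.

Competition: PS = 0; Monopoly: PS = 36.125

Inverting demand: P = 30 − 2Q.
Competitive firms price at marginal cost: P = 13, giving Q = 8.5.
PS = (13 − 13)·8.5 = 0.
The monopolist equates marginal revenue to marginal cost: 30 − 4Q = 13, so Q = 4.25. From demand, P = 21.5.
PS = (21.5 − 13)·4.25 = 36.125.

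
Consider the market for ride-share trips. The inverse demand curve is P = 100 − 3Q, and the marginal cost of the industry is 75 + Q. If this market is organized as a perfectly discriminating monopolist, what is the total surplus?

TS = 78.125

With perfect price discrimination, output is the efficient level Q = 6.25 (where demand meets MC), but every buyer pays their willingness to pay: CS = 0 and PS = total surplus.
TS = 78.125 (equal to competitive TS).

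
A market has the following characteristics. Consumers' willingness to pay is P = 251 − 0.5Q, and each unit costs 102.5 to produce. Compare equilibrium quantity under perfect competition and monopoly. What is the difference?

Q falls by 148.5

Competitive firms price at marginal cost: P = 102.5, giving Q = 297.
Monopoly sets MR = MC: 251 − Q = 102.5 ⇒ Q = 148.5, P = 251 − 0.5·148.5 = 176.75.
Change in equilibrium quantity: 148.5 − 297 = −148.5.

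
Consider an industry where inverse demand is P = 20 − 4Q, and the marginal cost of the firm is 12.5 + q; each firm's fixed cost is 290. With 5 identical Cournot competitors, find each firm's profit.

Cournot with 5 identical firms: the symmetric best-response condition is 20 − 24q = 12.5 + q. Each firm produces q = 0.3, total output Q = 1.5, price P = 14.
Each firm's profit = 14·0.3 − (12.5·0.3 + ½·1·0.3²) − 290 = −289.595.

π_i = −289.595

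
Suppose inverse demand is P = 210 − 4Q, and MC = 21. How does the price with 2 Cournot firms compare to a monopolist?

Cournot: P = 84; Monopoly: P = 115.5

In a 2-firm Cournot equilibrium, symmetry and the first-order condition give q = (210 − 21)/(12) = 15.75. So Q = 31.5 and P = 84.
Monopoly sets MR = MC: 210 − 8Q = 21 ⇒ Q = 23.625, P = 210 − 4·23.625 = 115.5.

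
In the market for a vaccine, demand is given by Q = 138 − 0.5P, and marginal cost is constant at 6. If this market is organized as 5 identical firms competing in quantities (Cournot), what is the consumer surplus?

CS = 12656.25

Inverting demand: P = 276 − 2Q.
With 5 symmetric Cournot firms, each firm's FOC gives 276 − 12q = 6, so q = 22.5, Q = 5·22.5 = 112.5, and P = 51.
CS = ½·(276 − 51)·112.5 = 12656.25.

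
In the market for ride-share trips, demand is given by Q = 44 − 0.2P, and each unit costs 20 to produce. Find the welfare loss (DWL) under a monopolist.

Inverting demand: P = 220 − 5Q.
Under competition P = MC = 20, so Q = (220 − 20)/5 = 40.
The monopolist equates marginal revenue to marginal cost: 220 − 10Q = 20, so Q = 20. From demand, P = 120.
DWL is the triangle between Q = 20 and Q = 40: ½·(40 − 20)·(120 − 20) = 1000.

DWL = 1000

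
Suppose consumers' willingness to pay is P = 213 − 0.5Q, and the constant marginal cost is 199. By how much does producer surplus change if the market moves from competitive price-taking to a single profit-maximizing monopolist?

PS rises by 98

Competitive firms price at marginal cost: P = 199, giving Q = 28.
PS = (199 − 199)·28 = 0.
Monopoly sets MR = MC: 213 − Q = 199 ⇒ Q = 14, P = 213 − 0.5·14 = 206.
PS = (206 − 199)·14 = 98.
Change in producer surplus: 98 − 0 = 98.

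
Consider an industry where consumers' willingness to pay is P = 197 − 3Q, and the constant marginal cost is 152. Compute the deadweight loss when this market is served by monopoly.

Under competition P = MC = 152, so Q = (197 − 152)/3 = 15.
The monopolist equates marginal revenue to marginal cost: 197 − 6Q = 152, so Q = 7.5. From demand, P = 174.5.
DWL is the triangle between Q = 7.5 and Q = 15: ½·(15 − 7.5)·(174.5 − 152) = 84.375.

DWL = 84.375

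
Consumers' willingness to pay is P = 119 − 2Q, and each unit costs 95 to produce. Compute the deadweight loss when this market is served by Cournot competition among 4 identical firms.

DWL = 5.76

Perfect competition: P = MC = 95, so 119 − 2Q = 95 and Q = 12.
Cournot with 4 identical firms: the symmetric best-response condition is 119 − 10q = 95. Each firm produces q = 2.4, total output Q = 9.6, price P = 99.8.
DWL is the triangle between Q = 9.6 and Q = 12: ½·(12 − 9.6)·(99.8 − 95) = 5.76.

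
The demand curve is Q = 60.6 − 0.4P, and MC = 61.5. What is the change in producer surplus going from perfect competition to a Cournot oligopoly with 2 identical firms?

PS rises by 720

Inverting demand: P = 151.5 − 2.5Q.
Perfect competition: P = MC = 61.5, so 151.5 − 2.5Q = 61.5 and Q = 36.
PS = (61.5 − 61.5)·36 = 0.
In a 2-firm Cournot equilibrium, symmetry and the first-order condition give q = (151.5 − 61.5)/(7.5) = 12. So Q = 24 and P = 91.5.
PS = (91.5 − 61.5)·24 = 720.
Change in producer surplus: 720 − 0 = 720.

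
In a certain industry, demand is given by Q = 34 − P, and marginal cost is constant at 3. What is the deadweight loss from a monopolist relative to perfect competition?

Inverting demand: P = 34 − Q.
Competitive firms price at marginal cost: P = 3, giving Q = 31.
A monopolist chooses Q where MR = MC. MR = 34 − 2Q; setting this equal to 3 gives Q = 15.5 and P = 18.5.
DWL is the triangle between Q = 15.5 and Q = 31: ½·(31 − 15.5)·(18.5 − 3) = 120.125.

DWL = 120.125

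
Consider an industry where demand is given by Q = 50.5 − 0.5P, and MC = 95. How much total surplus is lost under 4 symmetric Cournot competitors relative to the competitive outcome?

DWL = 0.36

Inverting demand: P = 101 − 2Q.
Perfect competition: P = MC = 95, so 101 − 2Q = 95 and Q = 3.
With 4 symmetric Cournot firms, each firm's FOC gives 101 − 10q = 95, so q = 0.6, Q = 4·0.6 = 2.4, and P = 96.2.
DWL is the triangle between Q = 2.4 and Q = 3: ½·(3 − 2.4)·(96.2 − 95) = 0.36.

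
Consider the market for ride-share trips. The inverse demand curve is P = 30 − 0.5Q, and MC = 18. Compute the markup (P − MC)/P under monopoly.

Lerner index = 0.25

A monopolist chooses Q where MR = MC. MR = 30 − Q; setting this equal to 18 gives Q = 12 and P = 24.
Lerner index = (P − MC)/P = (24 − 18)/24 = 0.25.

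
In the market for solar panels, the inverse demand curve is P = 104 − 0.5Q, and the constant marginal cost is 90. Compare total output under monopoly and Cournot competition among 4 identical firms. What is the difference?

The monopolist equates marginal revenue to marginal cost: 104 − Q = 90, so Q = 14. From demand, P = 97.
Cournot with 4 identical firms: the symmetric best-response condition is 104 − 2.5q = 90. Each firm produces q = 5.6, total output Q = 22.4, price P = 92.8.
Change in total output: 22.4 − 14 = 8.4.

Q rises by 8.4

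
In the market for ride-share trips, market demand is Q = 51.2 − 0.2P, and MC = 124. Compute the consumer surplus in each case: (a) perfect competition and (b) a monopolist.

Inverting demand: P = 256 − 5Q.
Perfect competition: P = MC = 124, so 256 − 5Q = 124 and Q = 26.4.
CS = ½·(256 − 124)·26.4 = 1742.4.
A monopolist chooses Q where MR = MC. MR = 256 − 10Q; setting this equal to 124 gives Q = 13.2 and P = 190.
CS = ½·(256 − 190)·13.2 = 435.6.

Competition: CS = 1742.4; Monopoly: CS = 435.6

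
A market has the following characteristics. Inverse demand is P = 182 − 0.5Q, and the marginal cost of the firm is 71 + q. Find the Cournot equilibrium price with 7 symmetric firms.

P = 104.3

Cournot with 7 identical firms: the symmetric best-response condition is 182 − 4q = 71 + q. Each firm produces q = 22.2, total output Q = 155.4, price P = 104.3.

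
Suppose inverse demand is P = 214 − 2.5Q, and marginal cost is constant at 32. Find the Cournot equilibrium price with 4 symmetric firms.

With 4 symmetric Cournot firms, each firm's FOC gives 214 − 12.5q = 32, so q = 14.56, Q = 4·14.56 = 58.24, and P = 68.4.

P = 68.4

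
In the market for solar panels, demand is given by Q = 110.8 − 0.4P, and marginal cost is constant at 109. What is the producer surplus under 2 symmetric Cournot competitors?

PS = 2508.8

Inverting demand: P = 277 − 2.5Q.
In a 2-firm Cournot equilibrium, symmetry and the first-order condition give q = (277 − 109)/(7.5) = 22.4. So Q = 44.8 and P = 165.
PS = (165 − 109)·44.8 = 2508.8.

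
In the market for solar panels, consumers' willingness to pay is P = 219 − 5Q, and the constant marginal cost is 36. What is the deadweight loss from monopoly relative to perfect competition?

Competitive firms price at marginal cost: P = 36, giving Q = 36.6.
The monopolist equates marginal revenue to marginal cost: 219 − 10Q = 36, so Q = 18.3. From demand, P = 127.5.
DWL is the triangle between Q = 18.3 and Q = 36.6: ½·(36.6 − 18.3)·(127.5 − 36) = 837.225.

DWL = 837.225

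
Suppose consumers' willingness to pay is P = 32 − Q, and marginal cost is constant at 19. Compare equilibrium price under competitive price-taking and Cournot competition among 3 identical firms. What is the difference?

Equilibrium price rises by 3.25

Under competition P = MC = 19, so Q = (32 − 19)/1 = 13.
With 3 symmetric Cournot firms, each firm's FOC gives 32 − 4q = 19, so q = 3.25, Q = 3·3.25 = 9.75, and P = 22.25.
Change in equilibrium price: 22.25 − 19 = 3.25.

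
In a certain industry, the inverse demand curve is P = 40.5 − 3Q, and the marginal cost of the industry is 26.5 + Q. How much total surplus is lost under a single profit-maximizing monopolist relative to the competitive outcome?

DWL = 4.5

Competitive equilibrium sets price equal to marginal cost: 40.5 − 3Q = 26.5 + Q, so Q = 3.5 and P = 30.
A monopolist chooses Q where MR = MC. MR = 40.5 − 6Q; setting this equal to 26.5 + Q gives Q = 2 and P = 34.5.
CS = ½·(40.5 − 30)·3.5 = 18.375; PS = (30·3.5 − 26.5·3.5 − ½·1·3.5²) = 6.125; TS = 24.5.
CS = ½·(40.5 − 34.5)·2 = 6; PS = (34.5·2 − 26.5·2 − ½·1·2²) = 14; TS = 20.
DWL = 24.5 − 20 = 4.5.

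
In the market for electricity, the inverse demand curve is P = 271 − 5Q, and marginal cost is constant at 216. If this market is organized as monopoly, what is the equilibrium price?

P = 243.5

The monopolist equates marginal revenue to marginal cost: 271 − 10Q = 216, so Q = 5.5. From demand, P = 243.5.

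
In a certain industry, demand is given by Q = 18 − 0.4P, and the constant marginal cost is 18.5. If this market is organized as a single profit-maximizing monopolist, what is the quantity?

Inverting demand: P = 45 − 2.5Q.
A monopolist chooses Q where MR = MC. MR = 45 − 5Q; setting this equal to 18.5 gives Q = 5.3 and P = 31.75.

Q = 5.3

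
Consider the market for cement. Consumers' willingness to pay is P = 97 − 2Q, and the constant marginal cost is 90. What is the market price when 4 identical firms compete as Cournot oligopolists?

Cournot with 4 identical firms: the symmetric best-response condition is 97 − 10q = 90. Each firm produces q = 0.7, total output Q = 2.8, price P = 91.4.

P = 91.4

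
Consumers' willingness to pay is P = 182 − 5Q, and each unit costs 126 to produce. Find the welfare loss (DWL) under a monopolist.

Competitive firms price at marginal cost: P = 126, giving Q = 11.2.
A monopolist chooses Q where MR = MC. MR = 182 − 10Q; setting this equal to 126 gives Q = 5.6 and P = 154.
DWL is the triangle between Q = 5.6 and Q = 11.2: ½·(11.2 − 5.6)·(154 − 126) = 78.4.

DWL = 78.4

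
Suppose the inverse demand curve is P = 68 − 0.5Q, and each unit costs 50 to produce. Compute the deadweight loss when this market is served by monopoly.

Under competition P = MC = 50, so Q = (68 − 50)/0.5 = 36.
The monopolist equates marginal revenue to marginal cost: 68 − Q = 50, so Q = 18. From demand, P = 59.
DWL is the triangle between Q = 18 and Q = 36: ½·(36 − 18)·(59 − 50) = 81.

DWL = 81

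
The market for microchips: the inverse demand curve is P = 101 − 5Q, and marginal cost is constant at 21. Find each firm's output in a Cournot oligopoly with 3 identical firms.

In a 3-firm Cournot equilibrium, symmetry and the first-order condition give q = (101 − 21)/(20) = 4. So Q = 12 and P = 41.

q_i = 4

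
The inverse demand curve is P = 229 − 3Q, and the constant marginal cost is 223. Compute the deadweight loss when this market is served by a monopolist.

Competitive firms price at marginal cost: P = 223, giving Q = 2.
A monopolist chooses Q where MR = MC. MR = 229 − 6Q; setting this equal to 223 gives Q = 1 and P = 226.
DWL is the triangle between Q = 1 and Q = 2: ½·(2 − 1)·(226 − 223) = 1.5.

DWL = 1.5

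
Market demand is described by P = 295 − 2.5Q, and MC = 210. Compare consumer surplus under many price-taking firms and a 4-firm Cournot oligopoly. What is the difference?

Consumer surplus falls by 520.2

Perfect competition: P = MC = 210, so 295 − 2.5Q = 210 and Q = 34.
CS = ½·(295 − 210)·34 = 1445.
Cournot with 4 identical firms: the symmetric best-response condition is 295 − 12.5q = 210. Each firm produces q = 6.8, total output Q = 27.2, price P = 227.
CS = ½·(295 − 227)·27.2 = 924.8.
Change in consumer surplus: 924.8 − 1445 = −520.2.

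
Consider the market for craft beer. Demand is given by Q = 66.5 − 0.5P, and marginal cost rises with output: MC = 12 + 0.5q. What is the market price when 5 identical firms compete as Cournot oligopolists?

P = 36.2

Inverting demand: P = 133 − 2Q.
In a 5-firm Cournot equilibrium, symmetry and the first-order condition give q = (133 − 12)/(12.5) = 9.68. So Q = 48.4 and P = 36.2.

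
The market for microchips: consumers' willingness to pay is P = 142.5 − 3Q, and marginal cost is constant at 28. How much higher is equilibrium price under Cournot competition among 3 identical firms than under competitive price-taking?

Competitive firms price at marginal cost: P = 28, giving Q = 229/6.
With 3 symmetric Cournot firms, each firm's FOC gives 142.5 − 12q = 28, so q = 229/24, Q = 3·229/24 = 28.625, and P = 56.625.
Change in equilibrium price: 56.625 − 28 = 28.625.

Equilibrium price rises by 28.625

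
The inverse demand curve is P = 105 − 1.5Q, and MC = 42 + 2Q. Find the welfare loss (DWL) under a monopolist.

DWL = 51.03

Competitive equilibrium sets price equal to marginal cost: 105 − 1.5Q = 42 + 2Q, so Q = 18 and P = 78.
Monopoly sets MR = MC: 105 − 3Q = 42 + 2Q ⇒ Q = 12.6, P = 105 − 1.5·12.6 = 86.1.
CS = ½·(105 − 78)·18 = 243; PS = (78·18 − 42·18 − ½·2·18²) = 324; TS = 567.
CS = ½·(105 − 86.1)·12.6 = 119.07; PS = (86.1·12.6 − 42·12.6 − ½·2·12.6²) = 396.9; TS = 515.97.
DWL = 567 − 515.97 = 51.03.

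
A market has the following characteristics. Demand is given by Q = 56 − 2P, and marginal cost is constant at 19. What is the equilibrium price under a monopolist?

P = 23.5

Inverting demand: P = 28 − 0.5Q.
The monopolist equates marginal revenue to marginal cost: 28 − Q = 19, so Q = 9. From demand, P = 23.5.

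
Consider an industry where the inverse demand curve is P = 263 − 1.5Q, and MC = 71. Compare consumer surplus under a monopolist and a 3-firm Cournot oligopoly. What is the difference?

CS rises by 3840

Monopoly sets MR = MC: 263 − 3Q = 71 ⇒ Q = 64, P = 263 − 1.5·64 = 167.
CS = ½·(263 − 167)·64 = 3072.
With 3 symmetric Cournot firms, each firm's FOC gives 263 − 6q = 71, so q = 32, Q = 3·32 = 96, and P = 119.
CS = ½·(263 − 119)·96 = 6912.
Change in consumer surplus: 6912 − 3072 = 3840.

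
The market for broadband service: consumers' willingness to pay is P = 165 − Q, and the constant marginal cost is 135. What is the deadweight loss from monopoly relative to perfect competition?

Under competition P = MC = 135, so Q = (165 − 135)/1 = 30.
The monopolist equates marginal revenue to marginal cost: 165 − 2Q = 135, so Q = 15. From demand, P = 150.
DWL is the triangle between Q = 15 and Q = 30: ½·(30 − 15)·(150 − 135) = 112.5.

DWL = 112.5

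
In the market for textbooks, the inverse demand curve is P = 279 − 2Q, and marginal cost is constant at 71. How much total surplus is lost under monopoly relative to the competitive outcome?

Perfect competition: P = MC = 71, so 279 − 2Q = 71 and Q = 104.
Monopoly sets MR = MC: 279 − 4Q = 71 ⇒ Q = 52, P = 279 − 2·52 = 175.
DWL is the triangle between Q = 52 and Q = 104: ½·(104 − 52)·(175 − 71) = 2704.

DWL = 2704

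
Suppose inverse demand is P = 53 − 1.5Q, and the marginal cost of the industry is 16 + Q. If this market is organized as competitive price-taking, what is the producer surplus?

Under competition P = MC: 53 − 1.5Q = 16 + Q ⇒ Q = 14.8, P = 30.8.
PS = P·Q − VC(Q) = 30.8·14.8 − (16·14.8 + ½·1·14.8²) = 109.52.

PS = 109.52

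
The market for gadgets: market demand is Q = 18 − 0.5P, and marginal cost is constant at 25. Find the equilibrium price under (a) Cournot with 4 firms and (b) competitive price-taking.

Inverting demand: P = 36 − 2Q.
With 4 symmetric Cournot firms, each firm's FOC gives 36 − 10q = 25, so q = 1.1, Q = 4·1.1 = 4.4, and P = 27.2.
Perfect competition: P = MC = 25, so 36 − 2Q = 25 and Q = 5.5.

Cournot: P = 27.2; Competition: P = 25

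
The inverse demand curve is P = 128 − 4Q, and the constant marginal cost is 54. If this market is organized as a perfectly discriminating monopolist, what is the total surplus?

With perfect price discrimination, output is the efficient level Q = 18.5 (where demand meets MC), but every buyer pays their willingness to pay: CS = 0 and PS = total surplus.
TS = 684.5 (equal to competitive TS).

TS = 684.5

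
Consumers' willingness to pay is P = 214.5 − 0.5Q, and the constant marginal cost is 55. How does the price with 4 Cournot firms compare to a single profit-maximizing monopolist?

Cournot: P = 86.9; Monopoly: P = 134.75

Cournot with 4 identical firms: the symmetric best-response condition is 214.5 − 2.5q = 55. Each firm produces q = 63.8, total output Q = 255.2, price P = 86.9.
A monopolist chooses Q where MR = MC. MR = 214.5 − Q; setting this equal to 55 gives Q = 159.5 and P = 134.75.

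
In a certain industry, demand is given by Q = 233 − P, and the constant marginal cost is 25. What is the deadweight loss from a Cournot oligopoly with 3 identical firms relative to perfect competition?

Inverting demand: P = 233 − Q.
Under competition P = MC = 25, so Q = (233 − 25)/1 = 208.
With 3 symmetric Cournot firms, each firm's FOC gives 233 − 4q = 25, so q = 52, Q = 3·52 = 156, and P = 77.
DWL is the triangle between Q = 156 and Q = 208: ½·(208 − 156)·(77 − 25) = 1352.

DWL = 1352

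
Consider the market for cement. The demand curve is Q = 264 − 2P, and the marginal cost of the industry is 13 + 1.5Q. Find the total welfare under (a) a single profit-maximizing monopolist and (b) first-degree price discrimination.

Inverting demand: P = 132 − 0.5Q.
The monopolist equates marginal revenue to marginal cost: 132 − Q = 13 + 1.5Q, so Q = 47.6. From demand, P = 108.2.
CS = ½·(132 − 108.2)·47.6 = 566.44; PS = (108.2·47.6 − 13·47.6 − ½·1.5·47.6²) = 2832.2; TS = 3398.64.
A perfectly discriminating monopolist sells every unit with P(Q) ≥ MC(Q), so output equals the competitive quantity Q = 59.5. Each buyer pays their reservation price, so CS = 0 and the firm captures all surplus.
TS = 3540.25 (equal to competitive TS).

Monopoly: TS = 3398.64; Perfect PD: TS = 3540.25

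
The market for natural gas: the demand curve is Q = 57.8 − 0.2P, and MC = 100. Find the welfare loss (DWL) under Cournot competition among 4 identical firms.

Inverting demand: P = 289 − 5Q.
Perfect competition: P = MC = 100, so 289 − 5Q = 100 and Q = 37.8.
With 4 symmetric Cournot firms, each firm's FOC gives 289 − 25q = 100, so q = 7.56, Q = 4·7.56 = 30.24, and P = 137.8.
DWL is the triangle between Q = 30.24 and Q = 37.8: ½·(37.8 − 30.24)·(137.8 − 100) = 142.884.

DWL = 142.884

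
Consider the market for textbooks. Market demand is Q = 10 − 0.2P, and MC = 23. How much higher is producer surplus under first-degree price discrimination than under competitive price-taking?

Inverting demand: P = 50 − 5Q.
Under competition P = MC = 23, so Q = (50 − 23)/5 = 5.4.
PS = (23 − 23)·5.4 = 0.
A perfectly discriminating monopolist sells every unit with P(Q) ≥ MC(Q), so output equals the competitive quantity Q = 5.4. Each buyer pays their reservation price, so CS = 0 and the firm captures all surplus.
PS = ½·(50 − 23)·5.4 = 72.9.
Change in producer surplus: 72.9 − 0 = 72.9.

Producer surplus rises by 72.9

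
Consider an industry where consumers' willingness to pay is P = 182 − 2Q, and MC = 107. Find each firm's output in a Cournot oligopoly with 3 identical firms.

q_i = 9.375

In a 3-firm Cournot equilibrium, symmetry and the first-order condition give q = (182 − 107)/(8) = 9.375. So Q = 28.125 and P = 125.75.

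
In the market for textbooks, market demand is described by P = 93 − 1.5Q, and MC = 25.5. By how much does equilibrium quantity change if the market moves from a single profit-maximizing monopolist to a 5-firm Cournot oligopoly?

Equilibrium quantity rises by 15

The monopolist equates marginal revenue to marginal cost: 93 − 3Q = 25.5, so Q = 22.5. From demand, P = 59.25.
Cournot with 5 identical firms: the symmetric best-response condition is 93 − 9q = 25.5. Each firm produces q = 7.5, total output Q = 37.5, price P = 36.75.
Change in equilibrium quantity: 37.5 − 22.5 = 15.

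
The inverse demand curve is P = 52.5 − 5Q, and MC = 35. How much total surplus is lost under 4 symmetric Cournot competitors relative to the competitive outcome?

DWL = 1.225

Competitive firms price at marginal cost: P = 35, giving Q = 3.5.
Cournot with 4 identical firms: the symmetric best-response condition is 52.5 − 25q = 35. Each firm produces q = 0.7, total output Q = 2.8, price P = 38.5.
DWL is the triangle between Q = 2.8 and Q = 3.5: ½·(3.5 − 2.8)·(38.5 − 35) = 1.225.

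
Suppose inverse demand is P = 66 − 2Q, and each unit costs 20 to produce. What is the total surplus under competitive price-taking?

Competitive firms price at marginal cost: P = 20, giving Q = 23.
CS = ½·(66 − 20)·23 = 529; PS = (20 − 20)·23 = 0; TS = 529.

TS = 529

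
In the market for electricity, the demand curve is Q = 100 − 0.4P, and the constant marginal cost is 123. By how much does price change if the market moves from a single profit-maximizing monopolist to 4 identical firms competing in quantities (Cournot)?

Inverting demand: P = 250 − 2.5Q.
Monopoly sets MR = MC: 250 − 5Q = 123 ⇒ Q = 25.4, P = 250 − 2.5·25.4 = 186.5.
With 4 symmetric Cournot firms, each firm's FOC gives 250 − 12.5q = 123, so q = 10.16, Q = 4·10.16 = 40.64, and P = 148.4.
Change in price: 148.4 − 186.5 = −38.1.

P falls by 38.1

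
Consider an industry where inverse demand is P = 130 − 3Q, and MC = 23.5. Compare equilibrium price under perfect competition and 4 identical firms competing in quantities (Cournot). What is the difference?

Perfect competition: P = MC = 23.5, so 130 − 3Q = 23.5 and Q = 35.5.
With 4 symmetric Cournot firms, each firm's FOC gives 130 − 15q = 23.5, so q = 7.1, Q = 4·7.1 = 28.4, and P = 44.8.
Change in equilibrium price: 44.8 − 23.5 = 21.3.

P rises by 21.3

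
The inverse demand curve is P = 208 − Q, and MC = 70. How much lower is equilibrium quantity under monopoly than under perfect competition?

Q falls by 69

Under competition P = MC = 70, so Q = (208 − 70)/1 = 138.
A monopolist chooses Q where MR = MC. MR = 208 − 2Q; setting this equal to 70 gives Q = 69 and P = 139.
Change in equilibrium quantity: 69 − 138 = −69.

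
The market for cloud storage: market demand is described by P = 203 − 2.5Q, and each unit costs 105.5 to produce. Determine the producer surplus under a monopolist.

Monopoly sets MR = MC: 203 − 5Q = 105.5 ⇒ Q = 19.5, P = 203 − 2.5·19.5 = 154.25.
PS = (154.25 − 105.5)·19.5 = 950.625.

PS = 950.625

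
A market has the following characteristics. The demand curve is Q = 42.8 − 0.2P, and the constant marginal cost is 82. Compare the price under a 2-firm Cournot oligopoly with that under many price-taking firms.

Inverting demand: P = 214 − 5Q.
Cournot with 2 identical firms: the symmetric best-response condition is 214 − 15q = 82. Each firm produces q = 8.8, total output Q = 17.6, price P = 126.
Under competition P = MC = 82, so Q = (214 − 82)/5 = 26.4.

Cournot: P = 126; Competition: P = 82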